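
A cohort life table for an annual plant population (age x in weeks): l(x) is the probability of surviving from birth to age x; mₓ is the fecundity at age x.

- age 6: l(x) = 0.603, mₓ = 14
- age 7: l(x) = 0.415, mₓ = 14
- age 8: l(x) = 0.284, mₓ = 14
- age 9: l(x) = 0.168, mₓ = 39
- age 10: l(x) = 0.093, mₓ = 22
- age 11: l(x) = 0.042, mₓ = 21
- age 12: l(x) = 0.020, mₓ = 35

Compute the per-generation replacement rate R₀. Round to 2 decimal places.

28.41

R₀ = Σ l(x) mₓ:
  age 6: 0.603 × 14 = 8.4420
  age 7: 0.415 × 14 = 5.8100
  age 8: 0.284 × 14 = 3.9760
  age 9: 0.168 × 39 = 6.5520
  age 10: 0.093 × 22 = 2.0460
  age 11: 0.042 × 21 = 0.8820
  age 12: 0.020 × 35 = 0.7000
R₀ = 8.4420 + 5.8100 + 3.9760 + 6.5520 + 2.0460 + 0.8820 + 0.7000 = 28.4080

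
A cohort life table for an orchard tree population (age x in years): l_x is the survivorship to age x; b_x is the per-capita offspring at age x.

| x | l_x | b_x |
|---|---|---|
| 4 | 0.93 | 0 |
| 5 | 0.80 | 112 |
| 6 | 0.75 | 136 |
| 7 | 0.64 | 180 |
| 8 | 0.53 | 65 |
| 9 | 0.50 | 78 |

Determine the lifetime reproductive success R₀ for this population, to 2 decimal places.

R₀ = Σ l_x b_x:
  age 4: 0.93 × 0 = 0.0000
  age 5: 0.80 × 112 = 89.6000
  age 6: 0.75 × 136 = 102.0000
  age 7: 0.64 × 180 = 115.2000
  age 8: 0.53 × 65 = 34.4500
  age 9: 0.50 × 78 = 39.0000
R₀ = 0.0000 + 89.6000 + 102.0000 + 115.2000 + 34.4500 + 39.0000 = 380.2500

380.25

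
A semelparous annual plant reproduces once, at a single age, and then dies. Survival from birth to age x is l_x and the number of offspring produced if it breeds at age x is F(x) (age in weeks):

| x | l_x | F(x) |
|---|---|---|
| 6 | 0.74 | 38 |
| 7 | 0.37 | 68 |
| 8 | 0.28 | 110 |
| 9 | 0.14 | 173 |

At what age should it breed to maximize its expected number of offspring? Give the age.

Expected offspring if breeding at age x = l_x × F(x):
  age 6: 0.74 × 38 = 28.120
  age 7: 0.37 × 68 = 25.160
  age 8: 0.28 × 110 = 30.800
  age 9: 0.14 × 173 = 24.220
Maximum at age 8 (30.800).

8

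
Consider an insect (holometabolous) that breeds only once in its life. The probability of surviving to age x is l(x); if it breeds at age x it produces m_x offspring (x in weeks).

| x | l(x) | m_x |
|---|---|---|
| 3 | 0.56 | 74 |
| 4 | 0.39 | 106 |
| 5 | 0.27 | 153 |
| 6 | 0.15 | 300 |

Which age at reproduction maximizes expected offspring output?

6

Expected offspring if breeding at age x = l(x) × m_x:
  age 3: 0.56 × 74 = 41.440
  age 4: 0.39 × 106 = 41.340
  age 5: 0.27 × 153 = 41.310
  age 6: 0.15 × 300 = 45.000
Maximum at age 6 (45.000).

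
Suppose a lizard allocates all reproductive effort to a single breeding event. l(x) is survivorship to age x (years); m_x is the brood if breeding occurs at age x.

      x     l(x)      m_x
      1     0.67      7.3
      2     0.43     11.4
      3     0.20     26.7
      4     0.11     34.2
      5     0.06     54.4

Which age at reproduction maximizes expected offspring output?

3

Expected offspring if breeding at age x = l(x) × m_x:
  age 1: 0.67 × 7.3 = 4.891
  age 2: 0.43 × 11.4 = 4.902
  age 3: 0.20 × 26.7 = 5.340
  age 4: 0.11 × 34.2 = 3.762
  age 5: 0.06 × 54.4 = 3.264
Maximum at age 3 (5.340).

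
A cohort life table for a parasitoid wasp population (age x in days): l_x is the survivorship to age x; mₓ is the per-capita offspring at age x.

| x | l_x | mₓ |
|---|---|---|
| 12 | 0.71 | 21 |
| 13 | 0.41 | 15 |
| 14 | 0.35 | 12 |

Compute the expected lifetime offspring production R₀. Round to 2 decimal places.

25.26

R₀ = Σ l_x mₓ:
  age 12: 0.71 × 21 = 14.9100
  age 13: 0.41 × 15 = 6.1500
  age 14: 0.35 × 12 = 4.2000
R₀ = 14.9100 + 6.1500 + 4.2000 = 25.2600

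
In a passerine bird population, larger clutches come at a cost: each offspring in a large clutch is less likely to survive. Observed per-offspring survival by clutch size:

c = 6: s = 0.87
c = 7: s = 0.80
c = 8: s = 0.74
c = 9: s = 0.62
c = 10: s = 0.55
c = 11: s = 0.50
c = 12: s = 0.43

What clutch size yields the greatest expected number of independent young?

8

Expected independent young = c × s(c):
  c=6: 6 × 0.87 = 5.220
  c=7: 7 × 0.80 = 5.600
  c=8: 8 × 0.74 = 5.920
  c=9: 9 × 0.62 = 5.580
  c=10: 10 × 0.55 = 5.500
  c=11: 11 × 0.50 = 5.500
  c=12: 12 × 0.43 = 5.160
Maximum at c = 8 (5.920 independent young).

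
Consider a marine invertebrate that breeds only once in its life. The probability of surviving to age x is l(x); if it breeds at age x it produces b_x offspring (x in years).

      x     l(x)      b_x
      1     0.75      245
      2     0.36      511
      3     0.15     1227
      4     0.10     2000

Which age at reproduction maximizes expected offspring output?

Expected offspring if breeding at age x = l(x) × b_x:
  age 1: 0.75 × 245 = 183.750
  age 2: 0.36 × 511 = 183.960
  age 3: 0.15 × 1227 = 184.050
  age 4: 0.10 × 2000 = 200.000
Maximum at age 4 (200.000).

4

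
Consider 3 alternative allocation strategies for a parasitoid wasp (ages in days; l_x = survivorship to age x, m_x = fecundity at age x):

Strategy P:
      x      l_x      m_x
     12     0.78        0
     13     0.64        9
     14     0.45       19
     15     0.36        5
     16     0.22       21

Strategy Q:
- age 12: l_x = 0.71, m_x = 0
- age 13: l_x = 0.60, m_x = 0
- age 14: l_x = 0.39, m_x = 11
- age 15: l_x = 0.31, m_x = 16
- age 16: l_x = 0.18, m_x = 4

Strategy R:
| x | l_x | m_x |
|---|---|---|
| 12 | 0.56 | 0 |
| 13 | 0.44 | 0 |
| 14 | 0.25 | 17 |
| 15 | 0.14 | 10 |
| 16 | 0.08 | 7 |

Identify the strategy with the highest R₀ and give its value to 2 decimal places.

20.73

Strategy P: R₀ = 0.78×0 + 0.64×9 + 0.45×19 + 0.36×5 + 0.22×21 = 20.7300
Strategy Q: R₀ = 0.71×0 + 0.60×0 + 0.39×11 + 0.31×16 + 0.18×4 = 9.9700
Strategy R: R₀ = 0.56×0 + 0.44×0 + 0.25×17 + 0.14×10 + 0.08×7 = 6.2100
Highest R₀: strategy P with 20.7300.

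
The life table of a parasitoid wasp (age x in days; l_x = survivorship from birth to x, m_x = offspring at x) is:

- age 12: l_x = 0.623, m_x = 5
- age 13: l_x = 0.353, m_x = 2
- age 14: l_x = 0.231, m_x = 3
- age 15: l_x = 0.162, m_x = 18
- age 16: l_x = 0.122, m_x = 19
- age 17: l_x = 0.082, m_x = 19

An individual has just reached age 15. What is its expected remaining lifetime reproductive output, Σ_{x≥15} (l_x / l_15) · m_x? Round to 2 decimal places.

l_15 = 0.162. Conditional survival from age 15 to x is l_x / l_15.
  x=15: (0.162/0.162) × 18 = 18.0000
  x=16: (0.122/0.162) × 19 = 14.3086
  x=17: (0.082/0.162) × 19 = 9.6173
Sum = 18.0000 + 14.3086 + 9.6173 = 41.9259

41.93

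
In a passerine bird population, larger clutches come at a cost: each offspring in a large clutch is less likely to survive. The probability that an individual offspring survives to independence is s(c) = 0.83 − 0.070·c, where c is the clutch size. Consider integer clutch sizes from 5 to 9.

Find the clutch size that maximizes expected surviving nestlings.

Expected surviving nestlings = c × s(c):
  c=5: 5 × 0.480 = 2.400
  c=6: 6 × 0.410 = 2.460
  c=7: 7 × 0.340 = 2.380
  c=8: 8 × 0.270 = 2.160
  c=9: 9 × 0.200 = 1.800
Maximum at c = 6 (2.460 surviving nestlings).

6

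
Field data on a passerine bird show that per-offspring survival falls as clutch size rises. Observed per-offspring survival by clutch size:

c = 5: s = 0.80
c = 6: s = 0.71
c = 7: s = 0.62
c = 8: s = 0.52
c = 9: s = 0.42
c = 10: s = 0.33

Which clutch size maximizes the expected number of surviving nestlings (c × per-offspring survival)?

Expected surviving nestlings = c × s(c):
  c=5: 5 × 0.80 = 4.000
  c=6: 6 × 0.71 = 4.260
  c=7: 7 × 0.62 = 4.340
  c=8: 8 × 0.52 = 4.160
  c=9: 9 × 0.42 = 3.780
  c=10: 10 × 0.33 = 3.300
Maximum at c = 7 (4.340 surviving nestlings).

7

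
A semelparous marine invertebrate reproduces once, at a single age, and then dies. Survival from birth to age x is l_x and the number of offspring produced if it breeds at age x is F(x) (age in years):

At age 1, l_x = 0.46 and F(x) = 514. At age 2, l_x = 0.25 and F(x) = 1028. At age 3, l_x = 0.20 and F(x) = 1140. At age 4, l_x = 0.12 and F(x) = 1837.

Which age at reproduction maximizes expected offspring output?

Expected offspring if breeding at age x = l_x × F(x):
  age 1: 0.46 × 514 = 236.440
  age 2: 0.25 × 1028 = 257.000
  age 3: 0.20 × 1140 = 228.000
  age 4: 0.12 × 1837 = 220.440
Maximum at age 2 (257.000).

2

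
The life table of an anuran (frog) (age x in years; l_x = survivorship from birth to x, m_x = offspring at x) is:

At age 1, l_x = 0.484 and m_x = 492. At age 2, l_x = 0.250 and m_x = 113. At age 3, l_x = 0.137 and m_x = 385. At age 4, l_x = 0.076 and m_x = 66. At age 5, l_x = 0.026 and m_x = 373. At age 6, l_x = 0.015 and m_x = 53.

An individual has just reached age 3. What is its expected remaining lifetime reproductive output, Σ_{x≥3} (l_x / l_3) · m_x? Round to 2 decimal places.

l_3 = 0.137. Conditional survival from age 3 to x is l_x / l_3.
  x=3: (0.137/0.137) × 385 = 385.0000
  x=4: (0.076/0.137) × 66 = 36.6131
  x=5: (0.026/0.137) × 373 = 70.7883
  x=6: (0.015/0.137) × 53 = 5.8029
Sum = 385.0000 + 36.6131 + 70.7883 + 5.8029 = 498.2044

498.20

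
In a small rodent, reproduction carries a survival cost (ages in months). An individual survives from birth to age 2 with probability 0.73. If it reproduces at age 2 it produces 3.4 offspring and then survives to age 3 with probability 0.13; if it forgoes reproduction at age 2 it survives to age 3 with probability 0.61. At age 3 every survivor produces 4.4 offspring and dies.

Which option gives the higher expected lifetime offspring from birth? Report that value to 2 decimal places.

2.90

breed at age 2: R₀ = 0.73 × (3.4 + 0.13 × 4.4) = 0.73 × 3.9720 = 2.8996
delay to age 3: R₀ = 0.73 × (0.61 × 4.4) = 0.73 × 2.6840 = 1.9593
Higher: breed at age 2 (2.8996).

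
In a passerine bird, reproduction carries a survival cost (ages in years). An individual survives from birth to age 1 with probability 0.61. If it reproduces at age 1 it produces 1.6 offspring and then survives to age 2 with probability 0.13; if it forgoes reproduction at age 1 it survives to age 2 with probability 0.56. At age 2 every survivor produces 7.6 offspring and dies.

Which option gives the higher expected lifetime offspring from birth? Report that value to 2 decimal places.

2.60

breed at age 1: R₀ = 0.61 × (1.6 + 0.13 × 7.6) = 0.61 × 2.5880 = 1.5787
delay to age 2: R₀ = 0.61 × (0.56 × 7.6) = 0.61 × 4.2560 = 2.5962
Higher: delay to age 2 (2.5962).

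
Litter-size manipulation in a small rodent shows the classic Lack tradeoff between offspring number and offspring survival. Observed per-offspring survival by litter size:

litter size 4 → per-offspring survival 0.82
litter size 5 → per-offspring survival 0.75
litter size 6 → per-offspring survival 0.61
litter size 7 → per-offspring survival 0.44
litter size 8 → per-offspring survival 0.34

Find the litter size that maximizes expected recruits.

Expected recruits = c × s(c):
  c=4: 4 × 0.82 = 3.280
  c=5: 5 × 0.75 = 3.750
  c=6: 6 × 0.61 = 3.660
  c=7: 7 × 0.44 = 3.080
  c=8: 8 × 0.34 = 2.720
Maximum at c = 5 (3.750 recruits).

5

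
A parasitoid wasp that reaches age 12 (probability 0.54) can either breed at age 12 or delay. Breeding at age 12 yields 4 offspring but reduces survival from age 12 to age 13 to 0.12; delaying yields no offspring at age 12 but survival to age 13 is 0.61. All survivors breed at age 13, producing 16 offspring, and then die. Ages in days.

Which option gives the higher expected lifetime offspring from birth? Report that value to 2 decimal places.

breed at age 12: R₀ = 0.54 × (4 + 0.12 × 16) = 0.54 × 5.9200 = 3.1968
delay to age 13: R₀ = 0.54 × (0.61 × 16) = 0.54 × 9.7600 = 5.2704
Higher: delay to age 13 (5.2704).

5.27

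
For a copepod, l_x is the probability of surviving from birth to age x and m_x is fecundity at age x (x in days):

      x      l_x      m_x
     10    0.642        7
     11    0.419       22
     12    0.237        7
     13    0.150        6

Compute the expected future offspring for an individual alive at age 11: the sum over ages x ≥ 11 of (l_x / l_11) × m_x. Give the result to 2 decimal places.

l_11 = 0.419. Conditional survival from age 11 to x is l_x / l_11.
  x=11: (0.419/0.419) × 22 = 22.0000
  x=12: (0.237/0.419) × 7 = 3.9594
  x=13: (0.150/0.419) × 6 = 2.1480
Sum = 22.0000 + 3.9594 + 2.1480 = 28.1074

28.11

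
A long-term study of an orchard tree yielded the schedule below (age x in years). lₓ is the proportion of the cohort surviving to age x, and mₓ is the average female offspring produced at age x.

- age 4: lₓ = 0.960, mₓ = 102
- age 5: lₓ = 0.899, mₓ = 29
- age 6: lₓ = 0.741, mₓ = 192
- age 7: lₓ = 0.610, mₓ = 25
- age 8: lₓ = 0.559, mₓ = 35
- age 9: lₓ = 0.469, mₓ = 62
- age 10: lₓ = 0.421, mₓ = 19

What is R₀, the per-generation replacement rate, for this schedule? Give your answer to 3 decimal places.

338.155

R₀ = Σ lₓ mₓ:
  age 4: 0.960 × 102 = 97.9200
  age 5: 0.899 × 29 = 26.0710
  age 6: 0.741 × 192 = 142.2720
  age 7: 0.610 × 25 = 15.2500
  age 8: 0.559 × 35 = 19.5650
  age 9: 0.469 × 62 = 29.0780
  age 10: 0.421 × 19 = 7.9990
R₀ = 97.9200 + 26.0710 + 142.2720 + 15.2500 + 19.5650 + 29.0780 + 7.9990 = 338.1550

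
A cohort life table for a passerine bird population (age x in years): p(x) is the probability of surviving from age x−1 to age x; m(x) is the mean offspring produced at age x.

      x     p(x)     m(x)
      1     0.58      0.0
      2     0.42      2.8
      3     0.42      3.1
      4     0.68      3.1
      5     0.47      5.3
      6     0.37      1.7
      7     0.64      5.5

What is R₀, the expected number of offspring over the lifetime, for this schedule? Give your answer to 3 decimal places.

Survivorship from birth: l_x = p_1·p_2·…·p_x.
  l_1 = 0.58000
  l_2 = 0.24360
  l_3 = 0.10231
  l_4 = 0.06957
  l_5 = 0.03270
  l_6 = 0.01210
  l_7 = 0.00774
R₀ = Σ l_x m(x):
  age 1: 0.58000 × 0.0 = 0.0000
  age 2: 0.24360 × 2.8 = 0.6821
  age 3: 0.10231 × 3.1 = 0.3172
  age 4: 0.06957 × 3.1 = 0.2157
  age 5: 0.03270 × 5.3 = 0.1733
  age 6: 0.01210 × 1.7 = 0.0206
  age 7: 0.00774 × 5.5 = 0.0426
R₀ = 0.0000 + 0.6821 + 0.3172 + 0.2157 + 0.1733 + 0.0206 + 0.0426 = 1.4514

1.451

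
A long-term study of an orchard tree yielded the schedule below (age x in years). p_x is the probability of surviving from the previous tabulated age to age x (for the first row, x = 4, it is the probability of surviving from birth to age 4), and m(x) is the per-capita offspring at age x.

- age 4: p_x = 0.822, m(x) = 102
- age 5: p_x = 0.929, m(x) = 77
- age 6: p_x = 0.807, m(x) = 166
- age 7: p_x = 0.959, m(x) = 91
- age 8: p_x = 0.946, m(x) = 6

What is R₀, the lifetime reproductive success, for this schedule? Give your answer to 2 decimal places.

302.08

Survivorship from birth: l_x = p_4·p_5·…·p_x.
  l_4 = 0.82200
  l_5 = 0.76364
  l_6 = 0.61626
  l_7 = 0.59099
  l_8 = 0.55908
R₀ = Σ l_x m(x):
  age 4: 0.82200 × 102 = 83.8440
  age 5: 0.76364 × 77 = 58.8003
  age 6: 0.61626 × 166 = 102.2992
  age 7: 0.59099 × 91 = 53.7801
  age 8: 0.55908 × 6 = 3.3545
R₀ = 83.8440 + 58.8003 + 102.2992 + 53.7801 + 3.3545 = 302.0780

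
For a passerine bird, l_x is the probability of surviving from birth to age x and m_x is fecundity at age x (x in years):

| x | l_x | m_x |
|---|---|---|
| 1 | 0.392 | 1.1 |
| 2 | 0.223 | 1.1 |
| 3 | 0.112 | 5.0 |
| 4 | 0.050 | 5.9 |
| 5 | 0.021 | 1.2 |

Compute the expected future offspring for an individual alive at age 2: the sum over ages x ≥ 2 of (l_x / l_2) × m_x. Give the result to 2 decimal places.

5.05

l_2 = 0.223. Conditional survival from age 2 to x is l_x / l_2.
  x=2: (0.223/0.223) × 1.1 = 1.1000
  x=3: (0.112/0.223) × 5.0 = 2.5112
  x=4: (0.050/0.223) × 5.9 = 1.3229
  x=5: (0.021/0.223) × 1.2 = 0.1130
Sum = 1.1000 + 2.5112 + 1.3229 + 0.1130 = 5.0471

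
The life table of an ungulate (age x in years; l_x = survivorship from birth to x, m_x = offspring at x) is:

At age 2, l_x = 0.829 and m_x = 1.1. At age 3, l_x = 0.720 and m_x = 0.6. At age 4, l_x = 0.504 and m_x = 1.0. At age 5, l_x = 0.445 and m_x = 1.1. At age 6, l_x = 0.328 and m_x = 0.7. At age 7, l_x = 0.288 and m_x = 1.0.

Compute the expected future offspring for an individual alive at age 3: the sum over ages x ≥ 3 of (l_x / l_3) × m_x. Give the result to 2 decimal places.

2.70

l_3 = 0.720. Conditional survival from age 3 to x is l_x / l_3.
  x=3: (0.720/0.720) × 0.6 = 0.6000
  x=4: (0.504/0.720) × 1.0 = 0.7000
  x=5: (0.445/0.720) × 1.1 = 0.6799
  x=6: (0.328/0.720) × 0.7 = 0.3189
  x=7: (0.288/0.720) × 1.0 = 0.4000
Sum = 0.6000 + 0.7000 + 0.6799 + 0.3189 + 0.4000 = 2.6987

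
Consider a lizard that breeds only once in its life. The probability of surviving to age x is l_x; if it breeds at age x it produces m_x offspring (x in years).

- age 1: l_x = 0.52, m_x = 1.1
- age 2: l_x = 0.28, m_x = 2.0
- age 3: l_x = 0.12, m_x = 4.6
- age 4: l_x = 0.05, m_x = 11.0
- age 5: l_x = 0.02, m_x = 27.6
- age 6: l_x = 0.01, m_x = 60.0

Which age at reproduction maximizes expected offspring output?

6

Expected offspring if breeding at age x = l_x × m_x:
  age 1: 0.52 × 1.1 = 0.572
  age 2: 0.28 × 2.0 = 0.560
  age 3: 0.12 × 4.6 = 0.552
  age 4: 0.05 × 11.0 = 0.550
  age 5: 0.02 × 27.6 = 0.552
  age 6: 0.01 × 60.0 = 0.600
Maximum at age 6 (0.600).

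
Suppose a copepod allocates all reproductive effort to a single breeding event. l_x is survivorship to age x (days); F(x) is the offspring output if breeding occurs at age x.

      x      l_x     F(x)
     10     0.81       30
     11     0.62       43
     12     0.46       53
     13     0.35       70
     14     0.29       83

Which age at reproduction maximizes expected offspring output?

Expected offspring if breeding at age x = l_x × F(x):
  age 10: 0.81 × 30 = 24.300
  age 11: 0.62 × 43 = 26.660
  age 12: 0.46 × 53 = 24.380
  age 13: 0.35 × 70 = 24.500
  age 14: 0.29 × 83 = 24.070
Maximum at age 11 (26.660).

11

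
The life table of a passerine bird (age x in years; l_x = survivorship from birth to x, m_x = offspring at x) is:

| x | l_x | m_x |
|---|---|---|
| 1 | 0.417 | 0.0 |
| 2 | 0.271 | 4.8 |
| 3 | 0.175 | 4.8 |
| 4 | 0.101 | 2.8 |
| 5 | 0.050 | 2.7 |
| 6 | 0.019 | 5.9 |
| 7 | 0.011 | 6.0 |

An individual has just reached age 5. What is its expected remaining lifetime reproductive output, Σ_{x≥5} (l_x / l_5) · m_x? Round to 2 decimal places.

l_5 = 0.050. Conditional survival from age 5 to x is l_x / l_5.
  x=5: (0.050/0.050) × 2.7 = 2.7000
  x=6: (0.019/0.050) × 5.9 = 2.2420
  x=7: (0.011/0.050) × 6.0 = 1.3200
Sum = 2.7000 + 2.2420 + 1.3200 = 6.2620

6.26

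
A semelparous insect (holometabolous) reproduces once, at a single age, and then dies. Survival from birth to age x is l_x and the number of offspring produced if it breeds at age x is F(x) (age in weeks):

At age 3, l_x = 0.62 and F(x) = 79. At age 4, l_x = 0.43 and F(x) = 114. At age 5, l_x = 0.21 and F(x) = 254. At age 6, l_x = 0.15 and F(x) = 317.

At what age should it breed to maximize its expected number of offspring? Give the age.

Expected offspring if breeding at age x = l_x × F(x):
  age 3: 0.62 × 79 = 48.980
  age 4: 0.43 × 114 = 49.020
  age 5: 0.21 × 254 = 53.340
  age 6: 0.15 × 317 = 47.550
Maximum at age 5 (53.340).

5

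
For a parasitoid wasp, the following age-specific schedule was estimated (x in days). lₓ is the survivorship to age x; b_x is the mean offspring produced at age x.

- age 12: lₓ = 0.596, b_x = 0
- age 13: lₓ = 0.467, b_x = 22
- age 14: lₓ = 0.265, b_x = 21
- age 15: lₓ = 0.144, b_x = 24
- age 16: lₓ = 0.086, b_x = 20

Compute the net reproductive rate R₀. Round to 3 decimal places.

R₀ = Σ lₓ b_x:
  age 12: 0.596 × 0 = 0.0000
  age 13: 0.467 × 22 = 10.2740
  age 14: 0.265 × 21 = 5.5650
  age 15: 0.144 × 24 = 3.4560
  age 16: 0.086 × 20 = 1.7200
R₀ = 0.0000 + 10.2740 + 5.5650 + 3.4560 + 1.7200 = 21.0150

21.015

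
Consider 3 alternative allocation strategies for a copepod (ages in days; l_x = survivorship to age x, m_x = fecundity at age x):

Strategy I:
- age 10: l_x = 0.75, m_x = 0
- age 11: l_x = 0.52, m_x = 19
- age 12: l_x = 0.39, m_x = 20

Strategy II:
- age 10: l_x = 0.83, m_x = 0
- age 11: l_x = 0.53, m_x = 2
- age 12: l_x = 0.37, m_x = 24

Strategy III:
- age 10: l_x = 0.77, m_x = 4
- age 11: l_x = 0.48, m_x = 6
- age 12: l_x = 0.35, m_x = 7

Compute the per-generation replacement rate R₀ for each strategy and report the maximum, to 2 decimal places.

Strategy I: R₀ = 0.75×0 + 0.52×19 + 0.39×20 = 17.6800
Strategy II: R₀ = 0.83×0 + 0.53×2 + 0.37×24 = 9.9400
Strategy III: R₀ = 0.77×4 + 0.48×6 + 0.35×7 = 8.4100
Highest R₀: strategy I with 17.6800.

17.68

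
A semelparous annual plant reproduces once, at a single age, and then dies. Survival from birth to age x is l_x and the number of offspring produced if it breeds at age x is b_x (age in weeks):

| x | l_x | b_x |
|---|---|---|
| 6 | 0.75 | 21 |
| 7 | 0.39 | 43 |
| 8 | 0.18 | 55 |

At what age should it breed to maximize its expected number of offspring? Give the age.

7

Expected offspring if breeding at age x = l_x × b_x:
  age 6: 0.75 × 21 = 15.750
  age 7: 0.39 × 43 = 16.770
  age 8: 0.18 × 55 = 9.900
Maximum at age 7 (16.770).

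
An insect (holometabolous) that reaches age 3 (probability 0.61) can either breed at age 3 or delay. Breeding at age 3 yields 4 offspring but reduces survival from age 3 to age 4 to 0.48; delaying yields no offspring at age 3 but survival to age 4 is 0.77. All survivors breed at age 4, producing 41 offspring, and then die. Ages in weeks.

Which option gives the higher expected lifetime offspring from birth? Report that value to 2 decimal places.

breed at age 3: R₀ = 0.61 × (4 + 0.48 × 41) = 0.61 × 23.6800 = 14.4448
delay to age 4: R₀ = 0.61 × (0.77 × 41) = 0.61 × 31.5700 = 19.2577
Higher: delay to age 4 (19.2577).

19.26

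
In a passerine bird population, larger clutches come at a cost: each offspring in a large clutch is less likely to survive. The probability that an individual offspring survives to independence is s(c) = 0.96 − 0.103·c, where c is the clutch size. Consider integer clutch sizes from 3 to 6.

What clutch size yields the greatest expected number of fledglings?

Expected fledglings = c × s(c):
  c=3: 3 × 0.651 = 1.953
  c=4: 4 × 0.548 = 2.192
  c=5: 5 × 0.445 = 2.225
  c=6: 6 × 0.342 = 2.052
Maximum at c = 5 (2.225 fledglings).

5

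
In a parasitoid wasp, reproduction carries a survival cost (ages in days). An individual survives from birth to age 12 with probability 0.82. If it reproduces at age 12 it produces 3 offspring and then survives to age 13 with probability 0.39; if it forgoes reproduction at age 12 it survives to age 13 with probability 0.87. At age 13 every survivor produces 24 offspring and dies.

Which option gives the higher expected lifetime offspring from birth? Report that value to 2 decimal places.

17.12

breed at age 12: R₀ = 0.82 × (3 + 0.39 × 24) = 0.82 × 12.3600 = 10.1352
delay to age 13: R₀ = 0.82 × (0.87 × 24) = 0.82 × 20.8800 = 17.1216
Higher: delay to age 13 (17.1216).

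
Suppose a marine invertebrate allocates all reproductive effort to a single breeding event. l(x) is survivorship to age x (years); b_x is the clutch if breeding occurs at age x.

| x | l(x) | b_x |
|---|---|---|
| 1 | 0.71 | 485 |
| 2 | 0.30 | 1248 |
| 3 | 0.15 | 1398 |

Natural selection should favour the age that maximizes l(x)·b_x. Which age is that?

2

Expected offspring if breeding at age x = l(x) × b_x:
  age 1: 0.71 × 485 = 344.350
  age 2: 0.30 × 1248 = 374.400
  age 3: 0.15 × 1398 = 209.700
Maximum at age 2 (374.400).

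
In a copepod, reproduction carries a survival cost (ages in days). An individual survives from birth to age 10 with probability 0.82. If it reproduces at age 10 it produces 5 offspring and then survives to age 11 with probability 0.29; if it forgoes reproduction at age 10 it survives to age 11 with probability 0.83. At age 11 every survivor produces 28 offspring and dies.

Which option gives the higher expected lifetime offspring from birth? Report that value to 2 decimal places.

19.06

breed at age 10: R₀ = 0.82 × (5 + 0.29 × 28) = 0.82 × 13.1200 = 10.7584
delay to age 11: R₀ = 0.82 × (0.83 × 28) = 0.82 × 23.2400 = 19.0568
Higher: delay to age 11 (19.0568).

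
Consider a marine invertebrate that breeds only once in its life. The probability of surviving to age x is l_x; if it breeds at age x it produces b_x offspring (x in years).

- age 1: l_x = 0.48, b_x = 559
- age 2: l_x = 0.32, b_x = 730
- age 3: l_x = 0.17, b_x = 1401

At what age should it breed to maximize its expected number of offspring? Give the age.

1

Expected offspring if breeding at age x = l_x × b_x:
  age 1: 0.48 × 559 = 268.320
  age 2: 0.32 × 730 = 233.600
  age 3: 0.17 × 1401 = 238.170
Maximum at age 1 (268.320).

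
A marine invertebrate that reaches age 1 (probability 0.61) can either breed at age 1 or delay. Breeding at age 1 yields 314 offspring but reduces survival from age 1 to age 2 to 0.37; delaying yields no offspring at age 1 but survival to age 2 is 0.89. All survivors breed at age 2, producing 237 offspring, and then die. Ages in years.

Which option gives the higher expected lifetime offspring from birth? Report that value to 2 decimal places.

breed at age 1: R₀ = 0.61 × (314 + 0.37 × 237) = 0.61 × 401.6900 = 245.0309
delay to age 2: R₀ = 0.61 × (0.89 × 237) = 0.61 × 210.9300 = 128.6673
Higher: breed at age 1 (245.0309).

245.03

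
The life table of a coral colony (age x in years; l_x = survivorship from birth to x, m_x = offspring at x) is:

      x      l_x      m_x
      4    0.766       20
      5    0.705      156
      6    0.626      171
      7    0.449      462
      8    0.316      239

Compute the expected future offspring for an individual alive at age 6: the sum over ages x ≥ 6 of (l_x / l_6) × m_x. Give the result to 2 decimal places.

623.02

l_6 = 0.626. Conditional survival from age 6 to x is l_x / l_6.
  x=6: (0.626/0.626) × 171 = 171.0000
  x=7: (0.449/0.626) × 462 = 331.3706
  x=8: (0.316/0.626) × 239 = 120.6454
Sum = 171.0000 + 331.3706 + 120.6454 = 623.0160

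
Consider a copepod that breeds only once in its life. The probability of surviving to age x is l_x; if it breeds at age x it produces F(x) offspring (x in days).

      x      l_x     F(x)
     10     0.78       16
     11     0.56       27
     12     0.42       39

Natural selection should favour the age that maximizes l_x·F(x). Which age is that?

Expected offspring if breeding at age x = l_x × F(x):
  age 10: 0.78 × 16 = 12.480
  age 11: 0.56 × 27 = 15.120
  age 12: 0.42 × 39 = 16.380
Maximum at age 12 (16.380).

12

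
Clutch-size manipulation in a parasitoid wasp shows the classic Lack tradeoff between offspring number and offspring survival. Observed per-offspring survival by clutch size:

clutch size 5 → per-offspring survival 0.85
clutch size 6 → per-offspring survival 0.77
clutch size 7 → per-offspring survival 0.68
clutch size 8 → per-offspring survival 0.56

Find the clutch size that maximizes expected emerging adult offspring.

Expected emerging adult offspring = c × s(c):
  c=5: 5 × 0.85 = 4.250
  c=6: 6 × 0.77 = 4.620
  c=7: 7 × 0.68 = 4.760
  c=8: 8 × 0.56 = 4.480
Maximum at c = 7 (4.760 emerging adult offspring).

7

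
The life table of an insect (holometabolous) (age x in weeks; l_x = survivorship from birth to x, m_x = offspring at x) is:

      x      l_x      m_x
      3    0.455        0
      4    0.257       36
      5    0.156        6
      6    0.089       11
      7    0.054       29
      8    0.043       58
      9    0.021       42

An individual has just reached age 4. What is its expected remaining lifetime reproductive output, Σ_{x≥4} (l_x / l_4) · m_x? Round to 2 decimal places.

l_4 = 0.257. Conditional survival from age 4 to x is l_x / l_4.
  x=4: (0.257/0.257) × 36 = 36.0000
  x=5: (0.156/0.257) × 6 = 3.6420
  x=6: (0.089/0.257) × 11 = 3.8093
  x=7: (0.054/0.257) × 29 = 6.0934
  x=8: (0.043/0.257) × 58 = 9.7043
  x=9: (0.021/0.257) × 42 = 3.4319
Sum = 36.0000 + 3.6420 + 3.8093 + 6.0934 + 9.7043 + 3.4319 = 62.6809

62.68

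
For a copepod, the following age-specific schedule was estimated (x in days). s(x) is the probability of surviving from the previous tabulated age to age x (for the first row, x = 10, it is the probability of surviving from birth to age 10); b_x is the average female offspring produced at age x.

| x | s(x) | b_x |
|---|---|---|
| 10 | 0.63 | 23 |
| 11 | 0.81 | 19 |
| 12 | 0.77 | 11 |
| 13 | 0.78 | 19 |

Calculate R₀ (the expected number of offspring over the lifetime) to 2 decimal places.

Survivorship from birth: l_x = s_10·s_11·…·s_x.
  l_10 = 0.63000
  l_11 = 0.51030
  l_12 = 0.39293
  l_13 = 0.30649
R₀ = Σ l_x b_x:
  age 10: 0.63000 × 23 = 14.4900
  age 11: 0.51030 × 19 = 9.6957
  age 12: 0.39293 × 11 = 4.3222
  age 13: 0.30649 × 19 = 5.8233
R₀ = 14.4900 + 9.6957 + 4.3222 + 5.8233 = 34.3312

34.33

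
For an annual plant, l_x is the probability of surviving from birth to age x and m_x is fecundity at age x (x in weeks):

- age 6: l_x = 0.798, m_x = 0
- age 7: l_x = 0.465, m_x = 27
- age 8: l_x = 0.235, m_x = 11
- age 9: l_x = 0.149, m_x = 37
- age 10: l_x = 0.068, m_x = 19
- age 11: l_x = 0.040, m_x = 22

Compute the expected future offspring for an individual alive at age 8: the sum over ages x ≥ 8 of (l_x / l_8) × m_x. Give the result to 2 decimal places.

43.70

l_8 = 0.235. Conditional survival from age 8 to x is l_x / l_8.
  x=8: (0.235/0.235) × 11 = 11.0000
  x=9: (0.149/0.235) × 37 = 23.4596
  x=10: (0.068/0.235) × 19 = 5.4979
  x=11: (0.040/0.235) × 22 = 3.7447
Sum = 11.0000 + 23.4596 + 5.4979 + 3.7447 = 43.7021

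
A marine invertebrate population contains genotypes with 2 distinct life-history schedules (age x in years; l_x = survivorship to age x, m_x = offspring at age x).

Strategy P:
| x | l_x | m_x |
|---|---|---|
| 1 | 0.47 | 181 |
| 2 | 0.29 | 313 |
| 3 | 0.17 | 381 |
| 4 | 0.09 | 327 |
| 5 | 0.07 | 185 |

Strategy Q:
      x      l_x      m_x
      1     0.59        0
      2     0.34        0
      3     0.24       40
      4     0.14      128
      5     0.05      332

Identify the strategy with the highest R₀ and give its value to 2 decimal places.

282.99

Strategy P: R₀ = 0.47×181 + 0.29×313 + 0.17×381 + 0.09×327 + 0.07×185 = 282.9900
Strategy Q: R₀ = 0.59×0 + 0.34×0 + 0.24×40 + 0.14×128 + 0.05×332 = 44.1200
Highest R₀: strategy P with 282.9900.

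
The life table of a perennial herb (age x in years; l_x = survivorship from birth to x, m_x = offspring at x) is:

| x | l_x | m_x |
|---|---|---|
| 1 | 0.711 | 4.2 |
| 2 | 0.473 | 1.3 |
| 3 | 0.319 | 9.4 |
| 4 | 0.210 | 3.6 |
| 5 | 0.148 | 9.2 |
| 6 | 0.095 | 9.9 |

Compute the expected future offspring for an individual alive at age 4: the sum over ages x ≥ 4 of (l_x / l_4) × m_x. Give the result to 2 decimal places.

l_4 = 0.210. Conditional survival from age 4 to x is l_x / l_4.
  x=4: (0.210/0.210) × 3.6 = 3.6000
  x=5: (0.148/0.210) × 9.2 = 6.4838
  x=6: (0.095/0.210) × 9.9 = 4.4786
Sum = 3.6000 + 6.4838 + 4.4786 = 14.5624

14.56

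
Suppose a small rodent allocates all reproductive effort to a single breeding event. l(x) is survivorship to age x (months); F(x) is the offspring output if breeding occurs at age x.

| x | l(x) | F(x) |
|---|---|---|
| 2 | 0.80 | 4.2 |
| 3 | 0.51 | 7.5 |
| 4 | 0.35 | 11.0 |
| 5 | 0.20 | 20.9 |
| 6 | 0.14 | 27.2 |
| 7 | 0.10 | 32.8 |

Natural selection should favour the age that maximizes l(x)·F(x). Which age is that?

Expected offspring if breeding at age x = l(x) × F(x):
  age 2: 0.80 × 4.2 = 3.360
  age 3: 0.51 × 7.5 = 3.825
  age 4: 0.35 × 11.0 = 3.850
  age 5: 0.20 × 20.9 = 4.180
  age 6: 0.14 × 27.2 = 3.808
  age 7: 0.10 × 32.8 = 3.280
Maximum at age 5 (4.180).

5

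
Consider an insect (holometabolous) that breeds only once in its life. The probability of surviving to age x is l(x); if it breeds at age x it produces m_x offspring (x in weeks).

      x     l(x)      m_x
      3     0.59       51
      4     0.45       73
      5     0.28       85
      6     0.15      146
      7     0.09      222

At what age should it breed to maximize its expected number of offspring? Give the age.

4

Expected offspring if breeding at age x = l(x) × m_x:
  age 3: 0.59 × 51 = 30.090
  age 4: 0.45 × 73 = 32.850
  age 5: 0.28 × 85 = 23.800
  age 6: 0.15 × 146 = 21.900
  age 7: 0.09 × 222 = 19.980
Maximum at age 4 (32.850).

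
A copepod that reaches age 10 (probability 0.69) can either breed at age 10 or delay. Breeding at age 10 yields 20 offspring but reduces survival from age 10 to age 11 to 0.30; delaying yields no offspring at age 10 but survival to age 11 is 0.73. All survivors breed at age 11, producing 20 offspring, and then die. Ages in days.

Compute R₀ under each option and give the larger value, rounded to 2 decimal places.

breed at age 10: R₀ = 0.69 × (20 + 0.30 × 20) = 0.69 × 26.0000 = 17.9400
delay to age 11: R₀ = 0.69 × (0.73 × 20) = 0.69 × 14.6000 = 10.0740
Higher: breed at age 10 (17.9400).

17.94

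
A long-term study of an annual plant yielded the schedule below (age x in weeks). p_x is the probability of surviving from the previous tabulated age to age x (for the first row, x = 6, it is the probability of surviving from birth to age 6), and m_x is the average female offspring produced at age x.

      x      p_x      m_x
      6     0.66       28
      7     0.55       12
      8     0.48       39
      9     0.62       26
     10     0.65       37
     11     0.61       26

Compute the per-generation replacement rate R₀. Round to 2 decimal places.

Survivorship from birth: l_x = p_6·p_7·…·p_x.
  l_6 = 0.66000
  l_7 = 0.36300
  l_8 = 0.17424
  l_9 = 0.10803
  l_10 = 0.07022
  l_11 = 0.04283
R₀ = Σ l_x m_x:
  age 6: 0.66000 × 28 = 18.4800
  age 7: 0.36300 × 12 = 4.3560
  age 8: 0.17424 × 39 = 6.7954
  age 9: 0.10803 × 26 = 2.8088
  age 10: 0.07022 × 37 = 2.5981
  age 11: 0.04283 × 26 = 1.1136
R₀ = 18.4800 + 4.3560 + 6.7954 + 2.8088 + 2.5981 + 1.1136 = 36.1519

36.15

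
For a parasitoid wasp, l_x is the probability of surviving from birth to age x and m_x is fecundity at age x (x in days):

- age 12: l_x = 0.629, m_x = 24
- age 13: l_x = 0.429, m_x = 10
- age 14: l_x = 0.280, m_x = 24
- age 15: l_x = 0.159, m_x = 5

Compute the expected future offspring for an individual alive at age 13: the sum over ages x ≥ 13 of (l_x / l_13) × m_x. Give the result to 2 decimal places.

l_13 = 0.429. Conditional survival from age 13 to x is l_x / l_13.
  x=13: (0.429/0.429) × 10 = 10.0000
  x=14: (0.280/0.429) × 24 = 15.6643
  x=15: (0.159/0.429) × 5 = 1.8531
Sum = 10.0000 + 15.6643 + 1.8531 = 27.5175

27.52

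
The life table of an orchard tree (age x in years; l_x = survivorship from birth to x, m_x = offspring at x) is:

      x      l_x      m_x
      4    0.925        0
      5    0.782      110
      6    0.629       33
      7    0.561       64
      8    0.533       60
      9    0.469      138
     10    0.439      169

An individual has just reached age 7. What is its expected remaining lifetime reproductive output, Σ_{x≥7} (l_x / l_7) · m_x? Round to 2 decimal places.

368.62

l_7 = 0.561. Conditional survival from age 7 to x is l_x / l_7.
  x=7: (0.561/0.561) × 64 = 64.0000
  x=8: (0.533/0.561) × 60 = 57.0053
  x=9: (0.469/0.561) × 138 = 115.3690
  x=10: (0.439/0.561) × 169 = 132.2478
Sum = 64.0000 + 57.0053 + 115.3690 + 132.2478 = 368.6221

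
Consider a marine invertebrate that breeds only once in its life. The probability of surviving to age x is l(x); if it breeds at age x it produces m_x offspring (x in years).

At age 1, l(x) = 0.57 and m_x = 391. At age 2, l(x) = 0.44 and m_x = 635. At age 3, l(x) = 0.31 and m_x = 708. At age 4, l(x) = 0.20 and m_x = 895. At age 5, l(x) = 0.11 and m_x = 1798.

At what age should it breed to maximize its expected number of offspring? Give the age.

2

Expected offspring if breeding at age x = l(x) × m_x:
  age 1: 0.57 × 391 = 222.870
  age 2: 0.44 × 635 = 279.400
  age 3: 0.31 × 708 = 219.480
  age 4: 0.20 × 895 = 179.000
  age 5: 0.11 × 1798 = 197.780
Maximum at age 2 (279.400).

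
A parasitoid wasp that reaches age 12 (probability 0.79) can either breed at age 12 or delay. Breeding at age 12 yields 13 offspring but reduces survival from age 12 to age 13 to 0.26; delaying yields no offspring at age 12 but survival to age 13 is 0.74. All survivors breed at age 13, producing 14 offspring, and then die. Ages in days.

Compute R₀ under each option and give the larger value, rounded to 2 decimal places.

breed at age 12: R₀ = 0.79 × (13 + 0.26 × 14) = 0.79 × 16.6400 = 13.1456
delay to age 13: R₀ = 0.79 × (0.74 × 14) = 0.79 × 10.3600 = 8.1844
Higher: breed at age 12 (13.1456).

13.15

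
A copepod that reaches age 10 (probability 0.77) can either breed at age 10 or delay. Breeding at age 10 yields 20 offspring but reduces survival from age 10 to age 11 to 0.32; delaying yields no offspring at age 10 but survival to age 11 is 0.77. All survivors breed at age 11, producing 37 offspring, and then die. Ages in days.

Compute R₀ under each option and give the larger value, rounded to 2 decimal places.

24.52

breed at age 10: R₀ = 0.77 × (20 + 0.32 × 37) = 0.77 × 31.8400 = 24.5168
delay to age 11: R₀ = 0.77 × (0.77 × 37) = 0.77 × 28.4900 = 21.9373
Higher: breed at age 10 (24.5168).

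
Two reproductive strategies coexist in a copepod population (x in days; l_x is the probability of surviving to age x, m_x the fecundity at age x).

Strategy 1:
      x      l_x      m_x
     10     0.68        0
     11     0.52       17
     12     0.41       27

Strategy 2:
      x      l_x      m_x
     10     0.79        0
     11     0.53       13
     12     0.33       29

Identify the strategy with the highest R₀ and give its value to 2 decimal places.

19.91

Strategy 1: R₀ = 0.68×0 + 0.52×17 + 0.41×27 = 19.9100
Strategy 2: R₀ = 0.79×0 + 0.53×13 + 0.33×29 = 16.4600
Highest R₀: strategy 1 with 19.9100.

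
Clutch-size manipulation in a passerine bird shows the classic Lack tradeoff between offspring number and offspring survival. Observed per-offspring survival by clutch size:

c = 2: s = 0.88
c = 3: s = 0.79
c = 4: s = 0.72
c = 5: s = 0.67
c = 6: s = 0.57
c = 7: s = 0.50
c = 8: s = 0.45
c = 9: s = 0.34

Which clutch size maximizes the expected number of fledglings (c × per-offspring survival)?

Expected fledglings = c × s(c):
  c=2: 2 × 0.88 = 1.760
  c=3: 3 × 0.79 = 2.370
  c=4: 4 × 0.72 = 2.880
  c=5: 5 × 0.67 = 3.350
  c=6: 6 × 0.57 = 3.420
  c=7: 7 × 0.50 = 3.500
  c=8: 8 × 0.45 = 3.600
  c=9: 9 × 0.34 = 3.060
Maximum at c = 8 (3.600 fledglings).

8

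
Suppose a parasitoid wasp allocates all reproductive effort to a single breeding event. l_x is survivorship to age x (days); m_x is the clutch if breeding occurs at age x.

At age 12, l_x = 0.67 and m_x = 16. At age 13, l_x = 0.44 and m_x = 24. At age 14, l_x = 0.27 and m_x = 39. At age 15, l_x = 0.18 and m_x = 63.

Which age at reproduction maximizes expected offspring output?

Expected offspring if breeding at age x = l_x × m_x:
  age 12: 0.67 × 16 = 10.720
  age 13: 0.44 × 24 = 10.560
  age 14: 0.27 × 39 = 10.530
  age 15: 0.18 × 63 = 11.340
Maximum at age 15 (11.340).

15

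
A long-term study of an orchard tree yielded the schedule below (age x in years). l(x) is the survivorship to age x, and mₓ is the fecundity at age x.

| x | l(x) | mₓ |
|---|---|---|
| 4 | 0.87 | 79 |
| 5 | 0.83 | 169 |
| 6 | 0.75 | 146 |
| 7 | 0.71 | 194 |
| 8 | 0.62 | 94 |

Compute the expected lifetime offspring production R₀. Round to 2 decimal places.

R₀ = Σ l(x) mₓ:
  age 4: 0.87 × 79 = 68.7300
  age 5: 0.83 × 169 = 140.2700
  age 6: 0.75 × 146 = 109.5000
  age 7: 0.71 × 194 = 137.7400
  age 8: 0.62 × 94 = 58.2800
R₀ = 68.7300 + 140.2700 + 109.5000 + 137.7400 + 58.2800 = 514.5200

514.52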